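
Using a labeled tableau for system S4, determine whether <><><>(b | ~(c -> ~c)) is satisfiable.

1. <><><>(b | ~(c -> ~c)), 0
2. <><>(b | ~(c -> ~c)), 1
3. <>(b | ~(c -> ~c)), 2
4. b | ~(c -> ~c), 3
5. ~(c -> ~c), 3
6. c, 3
Accessibility: 0R0, 0R1, 0R2, 0R3, 1R1, 1R2, 1R3, 2R2, 2R3, 3R3

Satisfiable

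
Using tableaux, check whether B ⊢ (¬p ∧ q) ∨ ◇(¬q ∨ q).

Tableau for the negation ¬((¬p ∧ q) ∨ ◇(¬q ∨ q)):
1. ¬((¬p ∧ q) ∨ ◇(¬q ∨ q)), 0
2. ¬(¬p ∧ q), 0
3. ¬◇(¬q ∨ q), 0
4. ¬(¬q ∨ q), 0
5. q, 0
6. ¬q, 0
Accessibility: 0R0
Branch closes: q and ¬q both at 0.
Every branch of the negation's tableau closes; the branch above is one of them.

Yes, valid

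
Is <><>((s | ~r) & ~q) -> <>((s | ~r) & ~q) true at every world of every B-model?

Not valid

Tableau for the negation ~(<><>((s | ~r) & ~q) -> <>((s | ~r) & ~q)):
1. ~(<><>((s | ~r) & ~q) -> <>((s | ~r) & ~q)), w0
2. <><>((s | ~r) & ~q), w0
3. ~<>((s | ~r) & ~q), w0
4. ~((s | ~r) & ~q), w0
5. q, w0
6. <>((s | ~r) & ~q), w1
7. ~((s | ~r) & ~q), w1
8. q, w1
9. (s | ~r) & ~q, w2
10. s | ~r, w2
11. ~q, w2
12. ~r, w2
Accessibility: w0Rw0, w0Rw1, w1Rw0, w1Rw1, w1Rw2, w2Rw1, w2Rw2
The negation has an open branch (countermodel exists).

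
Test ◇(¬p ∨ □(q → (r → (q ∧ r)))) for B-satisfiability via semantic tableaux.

Yes, satisfiable

1. ◇(¬p ∨ □(q → (r → (q ∧ r)))), w0
2. ¬p ∨ □(q → (r → (q ∧ r))), w1   [◇-rule on 1: fresh world w1, w0Rw1]
3. □(q → (r → (q ∧ r))), w1   [∨-rule on 2 (branches; this branch)]
4. q → (r → (q ∧ r)), w0   [□-rule on 3 via w1Rw0]
5. q → (r → (q ∧ r)), w1   [□-rule on 3 via w1Rw1]
6. r → (q ∧ r), w0   [→-rule on 4 (branches; this branch)]
7. r → (q ∧ r), w1   [→-rule on 5 (branches; this branch)]
8. q ∧ r, w0   [→-rule on 6 (branches; this branch)]
9. q, w0   [∧-rule on 8]
10. r, w0   [∧-rule on 8]
11. q ∧ r, w1   [→-rule on 7 (branches; this branch)]
12. q, w1   [∧-rule on 11]
13. r, w1   [∧-rule on 11]
Accessibility: w0Rw0, w0Rw1, w1Rw0, w1Rw1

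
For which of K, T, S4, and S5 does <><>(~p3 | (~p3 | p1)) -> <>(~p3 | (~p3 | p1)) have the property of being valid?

S4, S5

T-tableau for the negation ~(<><>(~p3 | (~p3 | p1)) -> <>(~p3 | (~p3 | p1))):
1. ~(<><>(~p3 | (~p3 | p1)) -> <>(~p3 | (~p3 | p1))), u
2. <><>(~p3 | (~p3 | p1)), u
3. ~<>(~p3 | (~p3 | p1)), u
4. ~(~p3 | (~p3 | p1)), u
5. p3, u
6. ~(~p3 | p1), u
7. ~p1, u
8. <>(~p3 | (~p3 | p1)), v
9. ~(~p3 | (~p3 | p1)), v
10. p3, v
11. ~(~p3 | p1), v
12. ~p1, v
13. ~p3 | (~p3 | p1), w
14. ~p3 | p1, w
15. p1, w
Accessibility: uRu, uRv, vRv, vRw, wRw
Complete open branch: countermodel on a T-frame, so not valid in T, nor in K (the same frame is also a K-frame).
S4-tableau for the negation ~(<><>(~p3 | (~p3 | p1)) -> <>(~p3 | (~p3 | p1))):
1. ~(<><>(~p3 | (~p3 | p1)) -> <>(~p3 | (~p3 | p1))), u
2. <><>(~p3 | (~p3 | p1)), u
3. ~<>(~p3 | (~p3 | p1)), u
4. ~(~p3 | (~p3 | p1)), u
5. p3, u
6. ~(~p3 | p1), u
7. ~p1, u
8. <>(~p3 | (~p3 | p1)), v
9. ~(~p3 | (~p3 | p1)), v
10. p3, v
11. ~(~p3 | p1), v
12. ~p1, v
13. ~p3 | (~p3 | p1), w
14. ~(~p3 | (~p3 | p1)), w
15. p3, w
16. ~(~p3 | p1), w
17. ~p1, w
18. ~p3 | p1, w
19. p1, w
Accessibility: uRu, uRv, uRw, vRv, vRw, wRw
Branch closes: p1 and ~p1 both at w.
Every branch closes (one shown): valid in S4, hence also in S5 (every theorem of S4 is a theorem of S5).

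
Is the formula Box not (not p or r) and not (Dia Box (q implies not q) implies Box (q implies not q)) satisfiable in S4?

1. Box not (not p or r) and not (Dia Box (q implies not q) implies Box (q implies not q)), 0
2. Box not (not p or r), 0
3. not (Dia Box (q implies not q) implies Box (q implies not q)), 0
4. Dia Box (q implies not q), 0
5. not Box (q implies not q), 0
6. not (not p or r), 0
7. p, 0
8. not r, 0
9. Box (q implies not q), 1
10. not (not p or r), 1
11. p, 1
12. not r, 1
13. q implies not q, 1
14. not q, 1
15. not (q implies not q), 2
16. q, 2
17. not (not p or r), 2
18. p, 2
19. not r, 2
Accessibility: 0R0, 0R1, 0R2, 1R1, 2R2

Satisfiable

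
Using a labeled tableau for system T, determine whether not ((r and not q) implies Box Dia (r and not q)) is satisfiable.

Satisfiable

1. not ((r and not q) implies Box Dia (r and not q)), 0
2. r and not q, 0   [neg-implies-rule on 1]
3. not Box Dia (r and not q), 0   [neg-implies-rule on 1]
4. r, 0   [and-rule on 2]
5. not q, 0   [and-rule on 2]
6. not Dia (r and not q), 1   [neg-Box-rule on 3: fresh world 1, 0R1]
7. not (r and not q), 1   [neg-Dia-rule on 6 via 1R1]
8. q, 1   [neg-and-rule on 7 (branches; this branch)]
Accessibility: 0R0, 0R1, 1R1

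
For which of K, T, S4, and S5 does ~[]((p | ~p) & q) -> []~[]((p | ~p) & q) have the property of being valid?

S5

S4-tableau for the negation ~(~[]((p | ~p) & q) -> []~[]((p | ~p) & q)):
1. ~(~[]((p | ~p) & q) -> []~[]((p | ~p) & q)), 0
2. ~[]((p | ~p) & q), 0
3. ~[]~[]((p | ~p) & q), 0
4. ~((p | ~p) & q), 1
5. ~q, 1
6. []((p | ~p) & q), 2
7. (p | ~p) & q, 2
8. p | ~p, 2
9. q, 2
10. ~p, 2
Accessibility: 0R0, 0R1, 0R2, 1R1, 2R2
Complete open branch: countermodel on an S4-frame, so not valid in S4, nor in K, T (the same frame is also a K-frame and a T-frame).
S5-tableau for the negation ~(~[]((p | ~p) & q) -> []~[]((p | ~p) & q)):
1. ~(~[]((p | ~p) & q) -> []~[]((p | ~p) & q)), 0
2. ~[]((p | ~p) & q), 0
3. ~[]~[]((p | ~p) & q), 0
4. ~((p | ~p) & q), 1
5. ~q, 1
6. []((p | ~p) & q), 2
7. (p | ~p) & q, 0
8. p | ~p, 0
9. q, 0
10. (p | ~p) & q, 1
11. p | ~p, 1
12. q, 1
Accessibility: 0R0, 0R1, 0R2, 1R0, 1R1, 1R2, 2R0, 2R1, 2R2
Branch closes: q and ~q both at 1.
Every branch closes (one shown): valid in S5.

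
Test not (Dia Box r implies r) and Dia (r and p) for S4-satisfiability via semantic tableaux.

Satisfiable

1. not (Dia Box r implies r) and Dia (r and p), 0
2. not (Dia Box r implies r), 0   [and-rule on 1]
3. Dia (r and p), 0   [and-rule on 1]
4. Dia Box r, 0   [neg-implies-rule on 2]
5. not r, 0   [neg-implies-rule on 2]
6. r and p, 1   [Dia-rule on 3: fresh world 1, 0R1]
7. r, 1   [and-rule on 6]
8. p, 1   [and-rule on 6]
9. Box r, 2   [Dia-rule on 4: fresh world 2, 0R2]
10. r, 2   [Box-rule on 9 via 2R2]
Accessibility: 0R0, 0R1, 0R2, 1R1, 2R2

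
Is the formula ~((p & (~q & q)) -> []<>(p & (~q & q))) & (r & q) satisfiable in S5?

1. ~((p & (~q & q)) -> []<>(p & (~q & q))) & (r & q), u
2. ~((p & (~q & q)) -> []<>(p & (~q & q))), u   [&-rule on 1]
3. r & q, u   [&-rule on 1]
4. p & (~q & q), u   [~->-rule on 2]
5. ~[]<>(p & (~q & q)), u   [~->-rule on 2]
6. r, u   [&-rule on 3]
7. q, u   [&-rule on 3]
8. p, u   [&-rule on 4]
9. ~q & q, u   [&-rule on 4]
10. ~q, u   [&-rule on 9]
Accessibility: uRu
Branch closes: q and ~q both at u.
(One branch shown.) All branches close.

No, unsatisfiable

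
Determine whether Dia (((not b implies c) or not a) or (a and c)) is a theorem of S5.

Tableau for the negation not Dia (((not b implies c) or not a) or (a and c)):
1. not Dia (((not b implies c) or not a) or (a and c)), u
2. not (((not b implies c) or not a) or (a and c)), u   [neg-Dia-rule on 1 via uRu]
3. not ((not b implies c) or not a), u   [neg-or-rule on 2]
4. not (a and c), u   [neg-or-rule on 2]
5. not (not b implies c), u   [neg-or-rule on 3]
6. a, u   [neg-or-rule on 3]
7. not b, u   [neg-implies-rule on 5]
8. not c, u   [neg-implies-rule on 5]
Accessibility: uRu
The negation has an open branch (countermodel exists).

Invalid (countermodel exists)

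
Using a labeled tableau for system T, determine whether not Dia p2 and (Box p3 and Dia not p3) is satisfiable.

1. not Dia p2 and (Box p3 and Dia not p3), w0
2. not Dia p2, w0   [and-rule on 1]
3. Box p3 and Dia not p3, w0   [and-rule on 1]
4. Box p3, w0   [and-rule on 3]
5. Dia not p3, w0   [and-rule on 3]
6. not p2, w0   [neg-Dia-rule on 2 via w0Rw0]
7. p3, w0   [Box-rule on 4 via w0Rw0]
8. not p3, w1   [Dia-rule on 5: fresh world w1, w0Rw1]
9. not p2, w1   [neg-Dia-rule on 2 via w0Rw1]
10. p3, w1   [Box-rule on 4 via w0Rw1]
Accessibility: w0Rw0, w0Rw1, w1Rw1
Branch closes: p3 and not p3 both at w1.
Every branch closes; the branch above is one of them.

Unsatisfiable (every branch closes)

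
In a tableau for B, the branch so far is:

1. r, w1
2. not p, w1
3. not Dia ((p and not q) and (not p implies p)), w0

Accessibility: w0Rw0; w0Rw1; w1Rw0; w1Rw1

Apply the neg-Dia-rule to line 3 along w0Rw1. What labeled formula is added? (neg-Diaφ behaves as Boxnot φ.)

neg-Diaφ behaves as Boxnot φ: propagate the negated body to each accessible world.

not ((p and not q) and (not p implies p)), w1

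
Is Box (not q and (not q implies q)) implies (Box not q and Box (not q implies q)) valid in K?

Valid in K

Tableau for the negation not (Box (not q and (not q implies q)) implies (Box not q and Box (not q implies q))):
1. not (Box (not q and (not q implies q)) implies (Box not q and Box (not q implies q))), u
2. Box (not q and (not q implies q)), u
3. not (Box not q and Box (not q implies q)), u
4. not Box (not q implies q), u
5. not (not q implies q), v
6. not q, v
7. not q and (not q implies q), v
8. not q implies q, v
9. q, v
Accessibility: uRv
Branch closes: q and not q both at v.
All branches of the negation close; one closing branch shown above.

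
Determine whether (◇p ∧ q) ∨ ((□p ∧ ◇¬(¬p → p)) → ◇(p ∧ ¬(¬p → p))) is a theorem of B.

Yes, valid

Tableau for the negation ¬((◇p ∧ q) ∨ ((□p ∧ ◇¬(¬p → p)) → ◇(p ∧ ¬(¬p → p)))):
1. ¬((◇p ∧ q) ∨ ((□p ∧ ◇¬(¬p → p)) → ◇(p ∧ ¬(¬p → p)))), w0
2. ¬(◇p ∧ q), w0
3. ¬((□p ∧ ◇¬(¬p → p)) → ◇(p ∧ ¬(¬p → p))), w0
4. □p ∧ ◇¬(¬p → p), w0
5. ¬◇(p ∧ ¬(¬p → p)), w0
6. □p, w0
7. ◇¬(¬p → p), w0
8. ¬(p ∧ ¬(¬p → p)), w0
9. p, w0
10. ¬q, w0
11. ¬p → p, w0
12. ¬(¬p → p), w1
13. ¬p, w1
14. ¬(p ∧ ¬(¬p → p)), w1
15. p, w1
Accessibility: w0Rw0, w0Rw1, w1Rw0, w1Rw1
Branch closes: p and ¬p both at w1.
All branches of the negation close; one closing branch shown above.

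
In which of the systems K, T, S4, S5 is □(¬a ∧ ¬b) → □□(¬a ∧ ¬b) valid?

S4-tableau for the negation ¬(□(¬a ∧ ¬b) → □□(¬a ∧ ¬b)):
1. ¬(□(¬a ∧ ¬b) → □□(¬a ∧ ¬b)), w0
2. □(¬a ∧ ¬b), w0
3. ¬□□(¬a ∧ ¬b), w0
4. ¬a ∧ ¬b, w0
5. ¬a, w0
6. ¬b, w0
7. ¬□(¬a ∧ ¬b), w1
8. ¬a ∧ ¬b, w1
9. ¬a, w1
10. ¬b, w1
11. ¬(¬a ∧ ¬b), w2
12. ¬a ∧ ¬b, w2
13. ¬a, w2
14. ¬b, w2
15. b, w2
Accessibility: w0Rw0, w0Rw1, w0Rw2, w1Rw1, w1Rw2, w2Rw2
Branch closes: b and ¬b both at w2.
Every branch closes (one shown): valid in S4, hence also in S5 (every theorem of S4 is a theorem of S5).
T-tableau for the negation ¬(□(¬a ∧ ¬b) → □□(¬a ∧ ¬b)):
1. ¬(□(¬a ∧ ¬b) → □□(¬a ∧ ¬b)), w0
2. □(¬a ∧ ¬b), w0
3. ¬□□(¬a ∧ ¬b), w0
4. ¬a ∧ ¬b, w0
5. ¬a, w0
6. ¬b, w0
7. ¬□(¬a ∧ ¬b), w1
8. ¬a ∧ ¬b, w1
9. ¬a, w1
10. ¬b, w1
11. ¬(¬a ∧ ¬b), w2
12. b, w2
Accessibility: w0Rw0, w0Rw1, w1Rw1, w1Rw2, w2Rw2
Complete open branch: countermodel on a T-frame, so not valid in T, nor in K (the same frame is also a K-frame).

S4, S5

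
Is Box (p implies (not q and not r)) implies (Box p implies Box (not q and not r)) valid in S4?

Tableau for the negation not (Box (p implies (not q and not r)) implies (Box p implies Box (not q and not r))):
1. not (Box (p implies (not q and not r)) implies (Box p implies Box (not q and not r))), w0
2. Box (p implies (not q and not r)), w0   [neg-implies-rule on 1]
3. not (Box p implies Box (not q and not r)), w0   [neg-implies-rule on 1]
4. Box p, w0   [neg-implies-rule on 3]
5. not Box (not q and not r), w0   [neg-implies-rule on 3]
6. p implies (not q and not r), w0   [Box-rule on 2 via w0Rw0]
7. p, w0   [Box-rule on 4 via w0Rw0]
8. not q and not r, w0   [implies-rule on 6 (branches; this branch)]
9. not q, w0   [and-rule on 8]
10. not r, w0   [and-rule on 8]
11. not (not q and not r), w1   [neg-Box-rule on 5: fresh world w1, w0Rw1]
12. p implies (not q and not r), w1   [Box-rule on 2 via w0Rw1]
13. p, w1   [Box-rule on 4 via w0Rw1]
14. r, w1   [neg-and-rule on 11 (branches; this branch)]
15. not q and not r, w1   [implies-rule on 12 (branches; this branch)]
16. not q, w1   [and-rule on 15]
17. not r, w1   [and-rule on 15]
Accessibility: w0Rw0, w0Rw1, w1Rw1
Branch closes: r and not r both at w1.
Every branch of the negation's tableau closes; the branch above is one of them.

Valid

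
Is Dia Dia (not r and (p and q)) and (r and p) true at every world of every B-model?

Tableau for the negation not (Dia Dia (not r and (p and q)) and (r and p)):
1. not (Dia Dia (not r and (p and q)) and (r and p)), 0
2. not (r and p), 0
3. not p, 0
Accessibility: 0R0
The negation has an open branch (countermodel exists).

Invalid (countermodel exists)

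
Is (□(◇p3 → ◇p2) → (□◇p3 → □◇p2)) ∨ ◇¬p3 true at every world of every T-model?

Valid in T

Tableau for the negation ¬((□(◇p3 → ◇p2) → (□◇p3 → □◇p2)) ∨ ◇¬p3):
1. ¬((□(◇p3 → ◇p2) → (□◇p3 → □◇p2)) ∨ ◇¬p3), u
2. ¬(□(◇p3 → ◇p2) → (□◇p3 → □◇p2)), u
3. ¬◇¬p3, u
4. □(◇p3 → ◇p2), u
5. ¬(□◇p3 → □◇p2), u
6. □◇p3, u
7. ¬□◇p2, u
8. p3, u
9. ◇p3 → ◇p2, u
10. ◇p3, u
11. ◇p2, u
12. ¬◇p2, v
13. p3, v
14. ◇p3 → ◇p2, v
15. ◇p3, v
16. ¬p2, v
17. ◇p2, v
18. p3, w
19. ◇p3 → ◇p2, w
20. ◇p3, w
21. ◇p2, w
22. p2, x
23. p3, x
24. ◇p3 → ◇p2, x
25. ◇p3, x
26. ◇p2, x
27. p3, y
28. ¬p2, y
29. p2, z
30. ¬p2, z
Accessibility: uRu, uRv, uRw, uRx, vRv, vRy, vRz, wRw, xRx, yRy, zRz
Branch closes: p2 and ¬p2 both at z.
All branches of the negation close; one closing branch shown above.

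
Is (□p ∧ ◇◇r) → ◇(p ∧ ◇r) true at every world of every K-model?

Tableau for the negation ¬((□p ∧ ◇◇r) → ◇(p ∧ ◇r)):
1. ¬((□p ∧ ◇◇r) → ◇(p ∧ ◇r)), w0
2. □p ∧ ◇◇r, w0
3. ¬◇(p ∧ ◇r), w0
4. □p, w0
5. ◇◇r, w0
6. ◇r, w1
7. ¬(p ∧ ◇r), w1
8. p, w1
9. ¬◇r, w1
10. r, w2
11. ¬r, w2
Accessibility: w0Rw1, w1Rw2
Branch closes: r and ¬r both at w2.
Every branch of the negation's tableau closes; the branch above is one of them.

Valid in K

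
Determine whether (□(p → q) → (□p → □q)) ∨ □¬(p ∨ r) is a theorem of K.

Valid in K

Tableau for the negation ¬((□(p → q) → (□p → □q)) ∨ □¬(p ∨ r)):
1. ¬((□(p → q) → (□p → □q)) ∨ □¬(p ∨ r)), 0
2. ¬(□(p → q) → (□p → □q)), 0
3. ¬□¬(p ∨ r), 0
4. □(p → q), 0
5. ¬(□p → □q), 0
6. □p, 0
7. ¬□q, 0
8. p ∨ r, 1
9. p → q, 1
10. p, 1
11. r, 1
12. q, 1
13. ¬q, 2
14. p → q, 2
15. p, 2
16. q, 2
Accessibility: 0R1, 0R2
Branch closes: q and ¬q both at 2.
All branches of the negation close; one closing branch shown above.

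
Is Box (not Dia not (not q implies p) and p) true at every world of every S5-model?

Tableau for the negation not Box (not Dia not (not q implies p) and p):
1. not Box (not Dia not (not q implies p) and p), w0
2. not (not Dia not (not q implies p) and p), w1
3. not p, w1
Accessibility: w0Rw0, w0Rw1, w1Rw0, w1Rw1
The negation has an open branch (countermodel exists).

Invalid (countermodel exists)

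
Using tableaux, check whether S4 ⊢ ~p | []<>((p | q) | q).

Tableau for the negation ~(~p | []<>((p | q) | q)):
1. ~(~p | []<>((p | q) | q)), u
2. p, u
3. ~[]<>((p | q) | q), u
4. ~<>((p | q) | q), v
5. ~((p | q) | q), v
6. ~(p | q), v
7. ~q, v
8. ~p, v
Accessibility: uRu, uRv, vRv
The negation has an open branch (countermodel exists).

Not valid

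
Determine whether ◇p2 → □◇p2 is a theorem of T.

No, not valid

Tableau for the negation ¬(◇p2 → □◇p2):
1. ¬(◇p2 → □◇p2), w0
2. ◇p2, w0
3. ¬□◇p2, w0
4. p2, w1
5. ¬◇p2, w2
6. ¬p2, w2
Accessibility: w0Rw0, w0Rw1, w0Rw2, w1Rw1, w2Rw2
The negation has an open branch (countermodel exists).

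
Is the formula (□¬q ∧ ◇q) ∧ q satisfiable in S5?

No, unsatisfiable

1. (□¬q ∧ ◇q) ∧ q, 0
2. □¬q ∧ ◇q, 0
3. q, 0
4. □¬q, 0
5. ◇q, 0
6. ¬q, 0
Accessibility: 0R0
Branch closes: q and ¬q both at 0.
Every branch closes; the branch above is one of them.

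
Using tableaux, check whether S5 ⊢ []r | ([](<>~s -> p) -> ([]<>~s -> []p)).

Tableau for the negation ~([]r | ([](<>~s -> p) -> ([]<>~s -> []p))):
1. ~([]r | ([](<>~s -> p) -> ([]<>~s -> []p))), 0
2. ~[]r, 0
3. ~([](<>~s -> p) -> ([]<>~s -> []p)), 0
4. [](<>~s -> p), 0
5. ~([]<>~s -> []p), 0
6. []<>~s, 0
7. ~[]p, 0
8. <>~s -> p, 0
9. <>~s, 0
10. p, 0
11. ~r, 1
12. <>~s -> p, 1
13. <>~s, 1
14. p, 1
15. ~p, 2
16. <>~s -> p, 2
17. <>~s, 2
18. ~<>~s, 2
19. s, 0
20. s, 1
21. s, 2
22. ~s, 3
23. <>~s -> p, 3
24. <>~s, 3
25. s, 3
Accessibility: 0R0, 0R1, 0R2, 0R3, 1R0, 1R1, 1R2, 1R3, 2R0, 2R1, 2R2, 2R3, 3R0, 3R1, 3R2, 3R3
Branch closes: s and ~s both at 3.
All branches of the negation close; one closing branch shown above.

Yes, valid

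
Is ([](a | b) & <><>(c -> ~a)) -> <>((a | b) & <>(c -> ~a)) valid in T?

Tableau for the negation ~(([](a | b) & <><>(c -> ~a)) -> <>((a | b) & <>(c -> ~a))):
1. ~(([](a | b) & <><>(c -> ~a)) -> <>((a | b) & <>(c -> ~a))), 0
2. [](a | b) & <><>(c -> ~a), 0
3. ~<>((a | b) & <>(c -> ~a)), 0
4. [](a | b), 0
5. <><>(c -> ~a), 0
6. ~((a | b) & <>(c -> ~a)), 0
7. a | b, 0
8. ~<>(c -> ~a), 0
9. ~(c -> ~a), 0
10. c, 0
11. a, 0
12. b, 0
13. <>(c -> ~a), 1
14. ~((a | b) & <>(c -> ~a)), 1
15. a | b, 1
16. ~(c -> ~a), 1
17. c, 1
18. a, 1
19. ~<>(c -> ~a), 1
20. b, 1
21. c -> ~a, 2
22. ~(c -> ~a), 2
23. c, 2
24. a, 2
25. ~a, 2
Accessibility: 0R0, 0R1, 1R1, 1R2, 2R2
Branch closes: a and ~a both at 2.
All branches of the negation close; one closing branch shown above.

Valid in T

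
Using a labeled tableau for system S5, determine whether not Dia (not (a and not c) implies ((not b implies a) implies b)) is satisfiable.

Yes, satisfiable

1. not Dia (not (a and not c) implies ((not b implies a) implies b)), 0
2. not (not (a and not c) implies ((not b implies a) implies b)), 0
3. not (a and not c), 0
4. not ((not b implies a) implies b), 0
5. not b implies a, 0
6. not b, 0
7. c, 0
8. a, 0
Accessibility: 0R0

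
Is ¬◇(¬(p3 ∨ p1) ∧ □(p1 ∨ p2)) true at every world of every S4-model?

Tableau for the negation ◇(¬(p3 ∨ p1) ∧ □(p1 ∨ p2)):
1. ◇(¬(p3 ∨ p1) ∧ □(p1 ∨ p2)), u
2. ¬(p3 ∨ p1) ∧ □(p1 ∨ p2), v   [◇-rule on 1: fresh world v, uRv]
3. ¬(p3 ∨ p1), v   [∧-rule on 2]
4. □(p1 ∨ p2), v   [∧-rule on 2]
5. ¬p3, v   [¬∨-rule on 3]
6. ¬p1, v   [¬∨-rule on 3]
7. p1 ∨ p2, v   [□-rule on 4 via vRv]
8. p2, v   [∨-rule on 7 (branches; this branch)]
Accessibility: uRu, uRv, vRv
The negation has an open branch (countermodel exists).

Not valid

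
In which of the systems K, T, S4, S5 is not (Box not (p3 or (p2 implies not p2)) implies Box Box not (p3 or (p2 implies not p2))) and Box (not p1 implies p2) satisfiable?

T-tableau for the formula:
1. not (Box not (p3 or (p2 implies not p2)) implies Box Box not (p3 or (p2 implies not p2))) and Box (not p1 implies p2), u
2. not (Box not (p3 or (p2 implies not p2)) implies Box Box not (p3 or (p2 implies not p2))), u
3. Box (not p1 implies p2), u
4. Box not (p3 or (p2 implies not p2)), u
5. not Box Box not (p3 or (p2 implies not p2)), u
6. not p1 implies p2, u
7. not (p3 or (p2 implies not p2)), u
8. not p3, u
9. not (p2 implies not p2), u
10. p2, u
11. not Box not (p3 or (p2 implies not p2)), v
12. not p1 implies p2, v
13. not (p3 or (p2 implies not p2)), v
14. not p3, v
15. not (p2 implies not p2), v
16. p2, v
17. p3 or (p2 implies not p2), w
18. p2 implies not p2, w
19. not p2, w
Accessibility: uRu, uRv, vRv, vRw, wRw
Complete open branch: satisfiable in T, hence also in K (this T-model is also a K-model).
S4-tableau for the formula:
1. not (Box not (p3 or (p2 implies not p2)) implies Box Box not (p3 or (p2 implies not p2))) and Box (not p1 implies p2), u
2. not (Box not (p3 or (p2 implies not p2)) implies Box Box not (p3 or (p2 implies not p2))), u
3. Box (not p1 implies p2), u
4. Box not (p3 or (p2 implies not p2)), u
5. not Box Box not (p3 or (p2 implies not p2)), u
6. not p1 implies p2, u
7. not (p3 or (p2 implies not p2)), u
8. not p3, u
9. not (p2 implies not p2), u
10. p2, u
11. not Box not (p3 or (p2 implies not p2)), v
12. not p1 implies p2, v
13. not (p3 or (p2 implies not p2)), v
14. not p3, v
15. not (p2 implies not p2), v
16. p2, v
17. p3 or (p2 implies not p2), w
18. not p1 implies p2, w
19. not (p3 or (p2 implies not p2)), w
20. not p3, w
21. not (p2 implies not p2), w
22. p2, w
23. p2 implies not p2, w
24. not p2, w
Accessibility: uRu, uRv, uRw, vRv, vRw, wRw
Branch closes: p2 and not p2 both at w.
Every branch closes (one shown): unsatisfiable in S4, hence also in S5 (every S5-frame is an S4-frame).

K, T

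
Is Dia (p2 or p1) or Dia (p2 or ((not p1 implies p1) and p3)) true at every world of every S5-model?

Invalid (countermodel exists)

Tableau for the negation not (Dia (p2 or p1) or Dia (p2 or ((not p1 implies p1) and p3))):
1. not (Dia (p2 or p1) or Dia (p2 or ((not p1 implies p1) and p3))), w0
2. not Dia (p2 or p1), w0
3. not Dia (p2 or ((not p1 implies p1) and p3)), w0
4. not (p2 or p1), w0
5. not p2, w0
6. not p1, w0
7. not (p2 or ((not p1 implies p1) and p3)), w0
8. not ((not p1 implies p1) and p3), w0
9. not p3, w0
Accessibility: w0Rw0
The negation has an open branch (countermodel exists).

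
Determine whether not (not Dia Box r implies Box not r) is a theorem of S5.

Tableau for the negation not Dia Box r implies Box not r:
1. not Dia Box r implies Box not r, w0
2. Box not r, w0
3. not r, w0
Accessibility: w0Rw0
The negation has an open branch (countermodel exists).

Not valid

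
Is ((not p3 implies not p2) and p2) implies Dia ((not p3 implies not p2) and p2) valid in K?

Tableau for the negation not (((not p3 implies not p2) and p2) implies Dia ((not p3 implies not p2) and p2)):
1. not (((not p3 implies not p2) and p2) implies Dia ((not p3 implies not p2) and p2)), w0
2. (not p3 implies not p2) and p2, w0
3. not Dia ((not p3 implies not p2) and p2), w0
4. not p3 implies not p2, w0
5. p2, w0
6. p3, w0
The negation has an open branch (countermodel exists).

No, not valid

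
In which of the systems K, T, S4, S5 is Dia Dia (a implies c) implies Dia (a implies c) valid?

S4-tableau for the negation not (Dia Dia (a implies c) implies Dia (a implies c)):
1. not (Dia Dia (a implies c) implies Dia (a implies c)), w0
2. Dia Dia (a implies c), w0
3. not Dia (a implies c), w0
4. not (a implies c), w0
5. a, w0
6. not c, w0
7. Dia (a implies c), w1
8. not (a implies c), w1
9. a, w1
10. not c, w1
11. a implies c, w2
12. not (a implies c), w2
13. a, w2
14. not c, w2
15. c, w2
Accessibility: w0Rw0, w0Rw1, w0Rw2, w1Rw1, w1Rw2, w2Rw2
Branch closes: c and not c both at w2.
Every branch closes (one shown): valid in S4, hence also in S5 (every theorem of S4 is a theorem of S5).
T-tableau for the negation not (Dia Dia (a implies c) implies Dia (a implies c)):
1. not (Dia Dia (a implies c) implies Dia (a implies c)), w0
2. Dia Dia (a implies c), w0
3. not Dia (a implies c), w0
4. not (a implies c), w0
5. a, w0
6. not c, w0
7. Dia (a implies c), w1
8. not (a implies c), w1
9. a, w1
10. not c, w1
11. a implies c, w2
12. c, w2
Accessibility: w0Rw0, w0Rw1, w1Rw1, w1Rw2, w2Rw2
Complete open branch: countermodel on a T-frame, so not valid in T, nor in K (the same frame is also a K-frame).

S4, S5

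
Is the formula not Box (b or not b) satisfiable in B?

1. not Box (b or not b), u
2. not (b or not b), v   [neg-Box-rule on 1: fresh world v, uRv]
3. not b, v   [neg-or-rule on 2]
4. b, v   [neg-or-rule on 2]
Accessibility: uRu, uRv, vRu, vRv
Branch closes: b and not b both at v.
All branches of the tableau close; one closing branch shown above.

Unsatisfiable (every branch closes)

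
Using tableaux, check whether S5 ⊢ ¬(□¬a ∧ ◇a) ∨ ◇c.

Tableau for the negation ¬(¬(□¬a ∧ ◇a) ∨ ◇c):
1. ¬(¬(□¬a ∧ ◇a) ∨ ◇c), w0
2. □¬a ∧ ◇a, w0
3. ¬◇c, w0
4. □¬a, w0
5. ◇a, w0
6. ¬c, w0
7. ¬a, w0
8. a, w1
9. ¬c, w1
10. ¬a, w1
Accessibility: w0Rw0, w0Rw1, w1Rw0, w1Rw1
Branch closes: a and ¬a both at w1.
All branches of the negation close; one closing branch shown above.

Valid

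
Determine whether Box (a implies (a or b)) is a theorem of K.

Tableau for the negation not Box (a implies (a or b)):
1. not Box (a implies (a or b)), 0
2. not (a implies (a or b)), 1   [neg-Box-rule on 1: fresh world 1, 0R1]
3. a, 1   [neg-implies-rule on 2]
4. not (a or b), 1   [neg-implies-rule on 2]
5. not a, 1   [neg-or-rule on 4]
6. not b, 1   [neg-or-rule on 4]
Accessibility: 0R1
Branch closes: a and not a both at 1.
Every branch of the negation's tableau closes; the branch above is one of them.

Valid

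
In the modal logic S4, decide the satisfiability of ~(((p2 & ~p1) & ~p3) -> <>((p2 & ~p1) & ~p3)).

1. ~(((p2 & ~p1) & ~p3) -> <>((p2 & ~p1) & ~p3)), 0
2. (p2 & ~p1) & ~p3, 0
3. ~<>((p2 & ~p1) & ~p3), 0
4. p2 & ~p1, 0
5. ~p3, 0
6. p2, 0
7. ~p1, 0
8. ~((p2 & ~p1) & ~p3), 0
9. ~(p2 & ~p1), 0
10. p1, 0
Accessibility: 0R0
Branch closes: p1 and ~p1 both at 0.
All branches of the tableau close; one closing branch shown above.

Unsatisfiable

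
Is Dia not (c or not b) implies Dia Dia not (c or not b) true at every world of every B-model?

Tableau for the negation not (Dia not (c or not b) implies Dia Dia not (c or not b)):
1. not (Dia not (c or not b) implies Dia Dia not (c or not b)), u
2. Dia not (c or not b), u   [neg-implies-rule on 1]
3. not Dia Dia not (c or not b), u   [neg-implies-rule on 1]
4. not Dia not (c or not b), u   [neg-Dia-rule on 3 via uRu]
5. c or not b, u   [neg-Dia-rule on 4 via uRu]
6. not b, u   [or-rule on 5 (branches; this branch)]
7. not (c or not b), v   [Dia-rule on 2: fresh world v, uRv]
8. not c, v   [neg-or-rule on 7]
9. b, v   [neg-or-rule on 7]
10. not Dia not (c or not b), v   [neg-Dia-rule on 3 via uRv]
11. c or not b, v   [neg-Dia-rule on 4 via uRv]
12. not b, v   [or-rule on 11 (branches; this branch)]
Accessibility: uRu, uRv, vRu, vRv
Branch closes: b and not b both at v.
All branches of the negation close; one closing branch shown above.

Yes, valid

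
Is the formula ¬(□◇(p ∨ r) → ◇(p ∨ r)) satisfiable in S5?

1. ¬(□◇(p ∨ r) → ◇(p ∨ r)), w0
2. □◇(p ∨ r), w0
3. ¬◇(p ∨ r), w0
4. ◇(p ∨ r), w0
5. ¬(p ∨ r), w0
6. ¬p, w0
7. ¬r, w0
8. p ∨ r, w1
9. ◇(p ∨ r), w1
10. ¬(p ∨ r), w1
11. ¬p, w1
12. ¬r, w1
13. r, w1
Accessibility: w0Rw0, w0Rw1, w1Rw0, w1Rw1
Branch closes: r and ¬r both at w1.
All branches of the tableau close; one closing branch shown above.

No, unsatisfiable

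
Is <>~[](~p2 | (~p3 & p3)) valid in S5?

Invalid (countermodel exists)

Tableau for the negation ~<>~[](~p2 | (~p3 & p3)):
1. ~<>~[](~p2 | (~p3 & p3)), u
2. [](~p2 | (~p3 & p3)), u   [~<>-rule on 1 via uRu]
3. ~p2 | (~p3 & p3), u   [[]-rule on 2 via uRu]
4. ~p2, u   [|-rule on 3 (branches; this branch)]
Accessibility: uRu
The negation has an open branch (countermodel exists).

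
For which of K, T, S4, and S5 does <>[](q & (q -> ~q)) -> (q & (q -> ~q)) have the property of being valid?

T, S4, S5

T-tableau for the negation ~(<>[](q & (q -> ~q)) -> (q & (q -> ~q))):
1. ~(<>[](q & (q -> ~q)) -> (q & (q -> ~q))), w0
2. <>[](q & (q -> ~q)), w0
3. ~(q & (q -> ~q)), w0
4. ~(q -> ~q), w0
5. q, w0
6. [](q & (q -> ~q)), w1
7. q & (q -> ~q), w1
8. q, w1
9. q -> ~q, w1
10. ~q, w1
Accessibility: w0Rw0, w0Rw1, w1Rw1
Branch closes: q and ~q both at w1.
Every branch closes (one shown): valid in T, hence also in S4, S5 (every theorem of T is a theorem of S4 and S5).
K-tableau for the negation ~(<>[](q & (q -> ~q)) -> (q & (q -> ~q))):
1. ~(<>[](q & (q -> ~q)) -> (q & (q -> ~q))), w0
2. <>[](q & (q -> ~q)), w0
3. ~(q & (q -> ~q)), w0
4. ~(q -> ~q), w0
5. q, w0
6. [](q & (q -> ~q)), w1
Accessibility: w0Rw1
Complete open branch: countermodel on a K-frame, so not valid in K.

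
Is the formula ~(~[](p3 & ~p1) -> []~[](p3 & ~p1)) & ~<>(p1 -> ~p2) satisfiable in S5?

1. ~(~[](p3 & ~p1) -> []~[](p3 & ~p1)) & ~<>(p1 -> ~p2), w0
2. ~(~[](p3 & ~p1) -> []~[](p3 & ~p1)), w0   [&-rule on 1]
3. ~<>(p1 -> ~p2), w0   [&-rule on 1]
4. ~[](p3 & ~p1), w0   [~->-rule on 2]
5. ~[]~[](p3 & ~p1), w0   [~->-rule on 2]
6. ~(p1 -> ~p2), w0   [~<>-rule on 3 via w0Rw0]
7. p1, w0   [~->-rule on 6]
8. p2, w0   [~->-rule on 6]
9. ~(p3 & ~p1), w1   [~[]-rule on 4: fresh world w1, w0Rw1]
10. ~(p1 -> ~p2), w1   [~<>-rule on 3 via w0Rw1]
11. p1, w1   [~->-rule on 10]
12. p2, w1   [~->-rule on 10]
13. [](p3 & ~p1), w2   [~[]-rule on 5: fresh world w2, w0Rw2]
14. ~(p1 -> ~p2), w2   [~<>-rule on 3 via w0Rw2]
15. p1, w2   [~->-rule on 14]
16. p2, w2   [~->-rule on 14]
17. p3 & ~p1, w0   [[]-rule on 13 via w2Rw0]
18. p3, w0   [&-rule on 17]
19. ~p1, w0   [&-rule on 17]
Accessibility: w0Rw0, w0Rw1, w0Rw2, w1Rw0, w1Rw1, w1Rw2, w2Rw0, w2Rw1, w2Rw2
Branch closes: p1 and ~p1 both at w0.
(One branch shown.) All branches close.

No, unsatisfiable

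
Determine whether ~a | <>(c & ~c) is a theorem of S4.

Not valid

Tableau for the negation ~(~a | <>(c & ~c)):
1. ~(~a | <>(c & ~c)), w0
2. a, w0
3. ~<>(c & ~c), w0
4. ~(c & ~c), w0
5. c, w0
Accessibility: w0Rw0
The negation has an open branch (countermodel exists).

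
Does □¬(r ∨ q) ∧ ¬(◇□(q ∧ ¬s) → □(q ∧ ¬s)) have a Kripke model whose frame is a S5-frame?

Unsatisfiable (every branch closes)

1. □¬(r ∨ q) ∧ ¬(◇□(q ∧ ¬s) → □(q ∧ ¬s)), u
2. □¬(r ∨ q), u
3. ¬(◇□(q ∧ ¬s) → □(q ∧ ¬s)), u
4. ◇□(q ∧ ¬s), u
5. ¬□(q ∧ ¬s), u
6. ¬(r ∨ q), u
7. ¬r, u
8. ¬q, u
9. □(q ∧ ¬s), v
10. ¬(r ∨ q), v
11. ¬r, v
12. ¬q, v
13. q ∧ ¬s, u
14. q, u
15. ¬s, u
Accessibility: uRu, uRv, vRu, vRv
Branch closes: q and ¬q both at u.
Every branch closes; the branch above is one of them.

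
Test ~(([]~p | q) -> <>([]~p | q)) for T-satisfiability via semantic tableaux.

No, unsatisfiable

1. ~(([]~p | q) -> <>([]~p | q)), u
2. []~p | q, u
3. ~<>([]~p | q), u
4. ~([]~p | q), u
5. ~[]~p, u
6. ~q, u
7. []~p, u
8. ~p, u
9. p, v
10. ~([]~p | q), v
11. ~[]~p, v
12. ~q, v
13. ~p, v
Accessibility: uRu, uRv, vRv
Branch closes: p and ~p both at v.
Every branch closes; the branch above is one of them.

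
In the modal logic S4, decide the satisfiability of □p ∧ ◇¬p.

Unsatisfiable

1. □p ∧ ◇¬p, 0
2. □p, 0   [∧-rule on 1]
3. ◇¬p, 0   [∧-rule on 1]
4. p, 0   [□-rule on 2 via 0R0]
5. ¬p, 1   [◇-rule on 3: fresh world 1, 0R1]
6. p, 1   [□-rule on 2 via 0R1]
Accessibility: 0R0, 0R1, 1R1
Branch closes: p and ¬p both at 1.
Every branch closes; the branch above is one of them.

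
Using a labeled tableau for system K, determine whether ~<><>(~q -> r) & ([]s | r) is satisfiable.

1. ~<><>(~q -> r) & ([]s | r), w0
2. ~<><>(~q -> r), w0   [&-rule on 1]
3. []s | r, w0   [&-rule on 1]
4. r, w0   [|-rule on 3 (branches; this branch)]

Satisfiable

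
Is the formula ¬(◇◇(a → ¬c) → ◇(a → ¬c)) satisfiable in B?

1. ¬(◇◇(a → ¬c) → ◇(a → ¬c)), u
2. ◇◇(a → ¬c), u
3. ¬◇(a → ¬c), u
4. ¬(a → ¬c), u
5. a, u
6. c, u
7. ◇(a → ¬c), v
8. ¬(a → ¬c), v
9. a, v
10. c, v
11. a → ¬c, w
12. ¬c, w
Accessibility: uRu, uRv, vRu, vRv, vRw, wRv, wRw

Satisfiable (open branch found)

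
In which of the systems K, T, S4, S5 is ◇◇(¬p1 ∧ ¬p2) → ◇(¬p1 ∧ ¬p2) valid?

S4, S5

T-tableau for the negation ¬(◇◇(¬p1 ∧ ¬p2) → ◇(¬p1 ∧ ¬p2)):
1. ¬(◇◇(¬p1 ∧ ¬p2) → ◇(¬p1 ∧ ¬p2)), 0
2. ◇◇(¬p1 ∧ ¬p2), 0   [¬→-rule on 1]
3. ¬◇(¬p1 ∧ ¬p2), 0   [¬→-rule on 1]
4. ¬(¬p1 ∧ ¬p2), 0   [¬◇-rule on 3 via 0R0]
5. p2, 0   [¬∧-rule on 4 (branches; this branch)]
6. ◇(¬p1 ∧ ¬p2), 1   [◇-rule on 2: fresh world 1, 0R1]
7. ¬(¬p1 ∧ ¬p2), 1   [¬◇-rule on 3 via 0R1]
8. p2, 1   [¬∧-rule on 7 (branches; this branch)]
9. ¬p1 ∧ ¬p2, 2   [◇-rule on 6: fresh world 2, 1R2]
10. ¬p1, 2   [∧-rule on 9]
11. ¬p2, 2   [∧-rule on 9]
Accessibility: 0R0, 0R1, 1R1, 1R2, 2R2
Complete open branch: countermodel on a T-frame, so not valid in T, nor in K (the same frame is also a K-frame).
S4-tableau for the negation ¬(◇◇(¬p1 ∧ ¬p2) → ◇(¬p1 ∧ ¬p2)):
1. ¬(◇◇(¬p1 ∧ ¬p2) → ◇(¬p1 ∧ ¬p2)), 0
2. ◇◇(¬p1 ∧ ¬p2), 0   [¬→-rule on 1]
3. ¬◇(¬p1 ∧ ¬p2), 0   [¬→-rule on 1]
4. ¬(¬p1 ∧ ¬p2), 0   [¬◇-rule on 3 via 0R0]
5. p2, 0   [¬∧-rule on 4 (branches; this branch)]
6. ◇(¬p1 ∧ ¬p2), 1   [◇-rule on 2: fresh world 1, 0R1]
7. ¬(¬p1 ∧ ¬p2), 1   [¬◇-rule on 3 via 0R1]
8. p2, 1   [¬∧-rule on 7 (branches; this branch)]
9. ¬p1 ∧ ¬p2, 2   [◇-rule on 6: fresh world 2, 1R2]
10. ¬p1, 2   [∧-rule on 9]
11. ¬p2, 2   [∧-rule on 9]
12. ¬(¬p1 ∧ ¬p2), 2   [¬◇-rule on 3 via 0R2]
13. p2, 2   [¬∧-rule on 12 (branches; this branch)]
Accessibility: 0R0, 0R1, 0R2, 1R1, 1R2, 2R2
Branch closes: p2 and ¬p2 both at 2.
Every branch closes (one shown): valid in S4, hence also in S5 (every theorem of S4 is a theorem of S5).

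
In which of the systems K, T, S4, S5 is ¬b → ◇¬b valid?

T, S4, S5

T-tableau for the negation ¬(¬b → ◇¬b):
1. ¬(¬b → ◇¬b), u
2. ¬b, u
3. ¬◇¬b, u
4. b, u
Accessibility: uRu
Branch closes: b and ¬b both at u.
Every branch closes (one shown): valid in T, hence also in S4, S5 (every theorem of T is a theorem of S4 and S5).
K-tableau for the negation ¬(¬b → ◇¬b):
1. ¬(¬b → ◇¬b), u
2. ¬b, u
3. ¬◇¬b, u
Complete open branch: countermodel on a K-frame, so not valid in K.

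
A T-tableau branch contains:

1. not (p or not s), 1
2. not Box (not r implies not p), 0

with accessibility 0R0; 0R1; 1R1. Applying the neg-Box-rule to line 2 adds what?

a fresh world 2 with 0R2, and not (not r implies not p) at 2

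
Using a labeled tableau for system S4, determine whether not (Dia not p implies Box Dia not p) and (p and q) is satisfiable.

Satisfiable

1. not (Dia not p implies Box Dia not p) and (p and q), w0
2. not (Dia not p implies Box Dia not p), w0
3. p and q, w0
4. Dia not p, w0
5. not Box Dia not p, w0
6. p, w0
7. q, w0
8. not p, w1
9. not Dia not p, w2
10. p, w2
Accessibility: w0Rw0, w0Rw1, w0Rw2, w1Rw1, w2Rw2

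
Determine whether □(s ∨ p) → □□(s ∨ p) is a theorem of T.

Invalid (countermodel exists)

Tableau for the negation ¬(□(s ∨ p) → □□(s ∨ p)):
1. ¬(□(s ∨ p) → □□(s ∨ p)), w0
2. □(s ∨ p), w0   [¬→-rule on 1]
3. ¬□□(s ∨ p), w0   [¬→-rule on 1]
4. s ∨ p, w0   [□-rule on 2 via w0Rw0]
5. p, w0   [∨-rule on 4 (branches; this branch)]
6. ¬□(s ∨ p), w1   [¬□-rule on 3: fresh world w1, w0Rw1]
7. s ∨ p, w1   [□-rule on 2 via w0Rw1]
8. p, w1   [∨-rule on 7 (branches; this branch)]
9. ¬(s ∨ p), w2   [¬□-rule on 6: fresh world w2, w1Rw2]
10. ¬s, w2   [¬∨-rule on 9]
11. ¬p, w2   [¬∨-rule on 9]
Accessibility: w0Rw0, w0Rw1, w1Rw1, w1Rw2, w2Rw2
The negation has an open branch (countermodel exists).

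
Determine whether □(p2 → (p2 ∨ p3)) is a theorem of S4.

Valid

Tableau for the negation ¬□(p2 → (p2 ∨ p3)):
1. ¬□(p2 → (p2 ∨ p3)), u
2. ¬(p2 → (p2 ∨ p3)), v   [¬□-rule on 1: fresh world v, uRv]
3. p2, v   [¬→-rule on 2]
4. ¬(p2 ∨ p3), v   [¬→-rule on 2]
5. ¬p2, v   [¬∨-rule on 4]
6. ¬p3, v   [¬∨-rule on 4]
Accessibility: uRu, uRv, vRv
Branch closes: p2 and ¬p2 both at v.
All branches of the negation close; one closing branch shown above.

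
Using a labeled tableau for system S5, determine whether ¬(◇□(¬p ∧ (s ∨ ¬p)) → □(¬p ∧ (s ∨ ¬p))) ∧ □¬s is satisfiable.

No, unsatisfiable

1. ¬(◇□(¬p ∧ (s ∨ ¬p)) → □(¬p ∧ (s ∨ ¬p))) ∧ □¬s, u
2. ¬(◇□(¬p ∧ (s ∨ ¬p)) → □(¬p ∧ (s ∨ ¬p))), u
3. □¬s, u
4. ◇□(¬p ∧ (s ∨ ¬p)), u
5. ¬□(¬p ∧ (s ∨ ¬p)), u
6. ¬s, u
7. □(¬p ∧ (s ∨ ¬p)), v
8. ¬s, v
9. ¬p ∧ (s ∨ ¬p), u
10. ¬p, u
11. s ∨ ¬p, u
12. ¬p ∧ (s ∨ ¬p), v
13. ¬p, v
14. s ∨ ¬p, v
15. ¬(¬p ∧ (s ∨ ¬p)), w
16. ¬s, w
17. ¬p ∧ (s ∨ ¬p), w
18. ¬p, w
19. s ∨ ¬p, w
20. ¬(s ∨ ¬p), w
21. p, w
Accessibility: uRu, uRv, uRw, vRu, vRv, vRw, wRu, wRv, wRw
Branch closes: p and ¬p both at w.
(One branch shown.) All branches close.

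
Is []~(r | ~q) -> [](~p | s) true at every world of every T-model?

Tableau for the negation ~([]~(r | ~q) -> [](~p | s)):
1. ~([]~(r | ~q) -> [](~p | s)), 0
2. []~(r | ~q), 0   [~->-rule on 1]
3. ~[](~p | s), 0   [~->-rule on 1]
4. ~(r | ~q), 0   [[]-rule on 2 via 0R0]
5. ~r, 0   [~|-rule on 4]
6. q, 0   [~|-rule on 4]
7. ~(~p | s), 1   [~[]-rule on 3: fresh world 1, 0R1]
8. p, 1   [~|-rule on 7]
9. ~s, 1   [~|-rule on 7]
10. ~(r | ~q), 1   [[]-rule on 2 via 0R1]
11. ~r, 1   [~|-rule on 10]
12. q, 1   [~|-rule on 10]
Accessibility: 0R0, 0R1, 1R1
The negation has an open branch (countermodel exists).

No, not valid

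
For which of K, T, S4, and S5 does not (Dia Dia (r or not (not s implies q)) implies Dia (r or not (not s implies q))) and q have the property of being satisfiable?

S4-tableau for the formula:
1. not (Dia Dia (r or not (not s implies q)) implies Dia (r or not (not s implies q))) and q, 0
2. not (Dia Dia (r or not (not s implies q)) implies Dia (r or not (not s implies q))), 0
3. q, 0
4. Dia Dia (r or not (not s implies q)), 0
5. not Dia (r or not (not s implies q)), 0
6. not (r or not (not s implies q)), 0
7. not r, 0
8. not s implies q, 0
9. Dia (r or not (not s implies q)), 1
10. not (r or not (not s implies q)), 1
11. not r, 1
12. not s implies q, 1
13. q, 1
14. r or not (not s implies q), 2
15. not (r or not (not s implies q)), 2
16. not r, 2
17. not s implies q, 2
18. not (not s implies q), 2
19. not s, 2
20. not q, 2
21. q, 2
Accessibility: 0R0, 0R1, 0R2, 1R1, 1R2, 2R2
Branch closes: q and not q both at 2.
Every branch closes (one shown): unsatisfiable in S4, hence also in S5 (every S5-frame is an S4-frame).
T-tableau for the formula:
1. not (Dia Dia (r or not (not s implies q)) implies Dia (r or not (not s implies q))) and q, 0
2. not (Dia Dia (r or not (not s implies q)) implies Dia (r or not (not s implies q))), 0
3. q, 0
4. Dia Dia (r or not (not s implies q)), 0
5. not Dia (r or not (not s implies q)), 0
6. not (r or not (not s implies q)), 0
7. not r, 0
8. not s implies q, 0
9. Dia (r or not (not s implies q)), 1
10. not (r or not (not s implies q)), 1
11. not r, 1
12. not s implies q, 1
13. q, 1
14. r or not (not s implies q), 2
15. not (not s implies q), 2
16. not s, 2
17. not q, 2
Accessibility: 0R0, 0R1, 1R1, 1R2, 2R2
Complete open branch: satisfiable in T, hence also in K (this T-model is also a K-model).

K, T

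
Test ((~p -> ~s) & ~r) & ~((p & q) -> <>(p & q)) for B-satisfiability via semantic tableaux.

1. ((~p -> ~s) & ~r) & ~((p & q) -> <>(p & q)), 0
2. (~p -> ~s) & ~r, 0   [&-rule on 1]
3. ~((p & q) -> <>(p & q)), 0   [&-rule on 1]
4. ~p -> ~s, 0   [&-rule on 2]
5. ~r, 0   [&-rule on 2]
6. p & q, 0   [~->-rule on 3]
7. ~<>(p & q), 0   [~->-rule on 3]
8. p, 0   [&-rule on 6]
9. q, 0   [&-rule on 6]
10. ~(p & q), 0   [~<>-rule on 7 via 0R0]
11. ~s, 0   [->-rule on 4 (branches; this branch)]
12. ~q, 0   [~&-rule on 10 (branches; this branch)]
Accessibility: 0R0
Branch closes: q and ~q both at 0.
(One branch shown.) All branches close.

Unsatisfiable (every branch closes)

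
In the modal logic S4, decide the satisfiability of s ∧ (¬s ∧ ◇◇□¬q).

1. s ∧ (¬s ∧ ◇◇□¬q), u
2. s, u   [∧-rule on 1]
3. ¬s ∧ ◇◇□¬q, u   [∧-rule on 1]
4. ¬s, u   [∧-rule on 3]
5. ◇◇□¬q, u   [∧-rule on 3]
Accessibility: uRu
Branch closes: s and ¬s both at u.
(One branch shown.) All branches close.

Unsatisfiable (every branch closes)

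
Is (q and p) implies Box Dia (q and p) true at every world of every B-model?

Tableau for the negation not ((q and p) implies Box Dia (q and p)):
1. not ((q and p) implies Box Dia (q and p)), w0
2. q and p, w0   [neg-implies-rule on 1]
3. not Box Dia (q and p), w0   [neg-implies-rule on 1]
4. q, w0   [and-rule on 2]
5. p, w0   [and-rule on 2]
6. not Dia (q and p), w1   [neg-Box-rule on 3: fresh world w1, w0Rw1]
7. not (q and p), w0   [neg-Dia-rule on 6 via w1Rw0]
8. not (q and p), w1   [neg-Dia-rule on 6 via w1Rw1]
9. not p, w0   [neg-and-rule on 7 (branches; this branch)]
Accessibility: w0Rw0, w0Rw1, w1Rw0, w1Rw1
Branch closes: p and not p both at w0.
All branches of the negation close; one closing branch shown above.

Yes, valid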